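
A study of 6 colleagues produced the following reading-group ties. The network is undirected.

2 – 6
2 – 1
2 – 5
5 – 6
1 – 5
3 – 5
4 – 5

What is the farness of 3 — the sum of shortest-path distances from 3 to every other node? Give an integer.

9

Distances from 3: 1:2, 2:2, 4:2, 5:1, 6:2.
Sum = 2 + 2 + 2 + 1 + 2 = 9.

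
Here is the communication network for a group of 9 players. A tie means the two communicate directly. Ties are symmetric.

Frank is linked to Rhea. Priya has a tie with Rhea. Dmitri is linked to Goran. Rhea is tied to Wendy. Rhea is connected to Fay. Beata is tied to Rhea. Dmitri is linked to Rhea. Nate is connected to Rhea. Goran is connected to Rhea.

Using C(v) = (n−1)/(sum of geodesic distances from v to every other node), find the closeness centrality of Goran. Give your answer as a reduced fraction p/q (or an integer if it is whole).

Distances from Goran: Beata:2, Dmitri:1, Fay:2, Frank:2, Nate:2, Priya:2, Rhea:1, Wendy:2. Sum = 14.
n = 9, so closeness = 8/14 = 4/7.

4/7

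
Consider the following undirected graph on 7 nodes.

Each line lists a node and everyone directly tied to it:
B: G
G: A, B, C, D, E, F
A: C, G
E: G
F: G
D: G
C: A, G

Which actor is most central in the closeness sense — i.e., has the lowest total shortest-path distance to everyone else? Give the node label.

G

Farness (sum of distances to all others) for each node — A:10, B:11, C:10, D:11, E:11, F:11, G:6.
The smallest farness is 6, for G, so G has the highest closeness.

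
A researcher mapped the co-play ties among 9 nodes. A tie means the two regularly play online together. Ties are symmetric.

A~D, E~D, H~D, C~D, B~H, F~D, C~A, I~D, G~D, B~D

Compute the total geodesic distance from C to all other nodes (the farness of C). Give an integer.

14

Distances from C: A:1, B:2, D:1, E:2, F:2, G:2, H:2, I:2.
Sum = 1 + 2 + 1 + 2 + 2 + 2 + 2 + 2 = 14.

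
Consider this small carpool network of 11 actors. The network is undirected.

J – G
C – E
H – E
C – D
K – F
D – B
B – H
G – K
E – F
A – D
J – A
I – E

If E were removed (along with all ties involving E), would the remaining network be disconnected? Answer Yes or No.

Yes

Removing E leaves {A, B, C, D, F, G, H, J, and K} with no path to {I}, so the network splits into 2 components. E is a cut vertex.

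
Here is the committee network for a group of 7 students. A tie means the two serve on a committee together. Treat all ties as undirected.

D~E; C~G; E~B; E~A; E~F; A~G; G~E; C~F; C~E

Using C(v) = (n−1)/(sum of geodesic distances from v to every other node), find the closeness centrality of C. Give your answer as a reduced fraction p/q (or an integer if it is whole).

2/3

Distances from C: A:2, B:2, D:2, E:1, F:1, G:1. Sum = 9.
n = 7, so closeness = 6/9 = 2/3.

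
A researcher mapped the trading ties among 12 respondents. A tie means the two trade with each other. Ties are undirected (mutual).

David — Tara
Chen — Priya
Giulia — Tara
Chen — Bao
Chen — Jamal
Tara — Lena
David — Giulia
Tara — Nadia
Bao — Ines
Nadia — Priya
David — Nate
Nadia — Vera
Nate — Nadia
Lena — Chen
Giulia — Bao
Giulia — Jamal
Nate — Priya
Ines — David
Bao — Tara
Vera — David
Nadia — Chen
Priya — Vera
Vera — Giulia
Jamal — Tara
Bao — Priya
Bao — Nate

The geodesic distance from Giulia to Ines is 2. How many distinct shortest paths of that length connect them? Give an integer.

2

The shortest distance is 2. The length-2 paths are: Giulia–David–Ines; Giulia–Bao–Ines.
That gives 2 distinct shortest paths.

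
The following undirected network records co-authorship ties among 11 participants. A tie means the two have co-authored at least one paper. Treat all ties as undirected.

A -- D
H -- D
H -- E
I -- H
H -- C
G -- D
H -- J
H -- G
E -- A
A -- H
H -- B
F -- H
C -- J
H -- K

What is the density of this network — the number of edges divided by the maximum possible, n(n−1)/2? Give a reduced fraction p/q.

14/55

There are 14 edges and 11 nodes, so the maximum possible is C(11,2) = 55.
Density = 14/55.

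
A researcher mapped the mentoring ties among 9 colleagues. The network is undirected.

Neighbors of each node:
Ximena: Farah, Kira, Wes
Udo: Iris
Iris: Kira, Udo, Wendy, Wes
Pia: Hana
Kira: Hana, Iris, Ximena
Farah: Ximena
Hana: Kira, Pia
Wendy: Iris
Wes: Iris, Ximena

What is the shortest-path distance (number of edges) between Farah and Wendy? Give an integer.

One shortest route is Farah – Ximena – Kira – Iris – Wendy, which uses 4 edges, and at distance 3 from Farah we only reach {Hana, Iris}, which does not include Wendy. So d(Farah,Wendy) = 4.

4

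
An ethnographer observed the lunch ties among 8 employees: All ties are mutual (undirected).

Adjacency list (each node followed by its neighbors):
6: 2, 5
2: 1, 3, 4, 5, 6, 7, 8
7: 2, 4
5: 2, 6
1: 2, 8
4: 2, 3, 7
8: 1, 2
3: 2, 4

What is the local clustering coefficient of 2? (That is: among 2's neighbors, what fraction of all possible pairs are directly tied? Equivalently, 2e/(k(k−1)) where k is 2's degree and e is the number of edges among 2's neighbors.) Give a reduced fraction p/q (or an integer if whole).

2's neighbors: 1, 3, 4, 5, 6, 7, and 8 (k = 7).
Possible neighbor pairs: C(7,2) = 21. Edges among them: 1–8, 3–4, 4–7, 5–6 → e = 4.
Clustering(2) = 4/21.

4/21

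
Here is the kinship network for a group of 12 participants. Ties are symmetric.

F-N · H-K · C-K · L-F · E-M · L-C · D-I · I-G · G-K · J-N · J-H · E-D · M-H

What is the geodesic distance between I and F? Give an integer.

One shortest route is I – G – K – C – L – F, which uses 5 edges, and at distance 4 from I we only reach {J, L}, which does not include F. So d(I,F) = 5.

5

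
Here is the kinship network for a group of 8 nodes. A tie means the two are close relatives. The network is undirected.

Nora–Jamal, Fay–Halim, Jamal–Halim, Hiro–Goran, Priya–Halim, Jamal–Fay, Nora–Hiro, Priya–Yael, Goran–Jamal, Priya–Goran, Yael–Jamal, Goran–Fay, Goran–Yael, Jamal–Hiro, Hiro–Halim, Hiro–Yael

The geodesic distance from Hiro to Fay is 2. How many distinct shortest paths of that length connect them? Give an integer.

3

The shortest distance is 2. The length-2 paths are: Hiro–Jamal–Fay; Hiro–Goran–Fay; Hiro–Halim–Fay.
That gives 3 distinct shortest paths.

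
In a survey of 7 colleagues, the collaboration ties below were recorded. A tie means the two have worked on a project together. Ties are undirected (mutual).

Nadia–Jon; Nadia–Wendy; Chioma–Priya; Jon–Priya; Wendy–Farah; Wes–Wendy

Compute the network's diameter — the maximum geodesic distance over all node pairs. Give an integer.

Eccentricity of each node (its greatest distance to any other): Chioma:5, Farah:5, Jon:3, Nadia:3, Priya:4, Wendy:4, Wes:5.
The maximum eccentricity is 5, realized for instance by the pair Wes–Chioma via Wes – Wendy – Nadia – Jon – Priya – Chioma. So the diameter is 5.

5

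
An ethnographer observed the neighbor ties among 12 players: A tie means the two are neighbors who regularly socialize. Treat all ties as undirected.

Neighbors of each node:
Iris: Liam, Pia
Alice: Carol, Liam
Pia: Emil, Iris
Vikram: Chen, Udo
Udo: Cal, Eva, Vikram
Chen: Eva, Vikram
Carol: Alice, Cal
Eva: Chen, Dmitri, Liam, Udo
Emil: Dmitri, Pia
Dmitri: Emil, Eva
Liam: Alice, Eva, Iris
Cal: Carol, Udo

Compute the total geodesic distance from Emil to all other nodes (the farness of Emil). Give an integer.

Distances from Emil: Alice:4, Cal:4, Carol:5, Chen:3, Dmitri:1, Eva:2, Iris:2, Liam:3, Pia:1, Udo:3, Vikram:4.
Sum = 4 + 4 + 5 + 3 + 1 + 2 + 2 + 3 + 1 + 3 + 4 = 32.

32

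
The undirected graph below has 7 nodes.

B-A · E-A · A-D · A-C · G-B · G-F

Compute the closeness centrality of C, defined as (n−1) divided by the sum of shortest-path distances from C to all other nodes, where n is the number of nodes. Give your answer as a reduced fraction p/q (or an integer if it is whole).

Distances from C: A:1, B:2, D:2, E:2, F:4, G:3. Sum = 14.
n = 7, so closeness = 6/14 = 3/7.

3/7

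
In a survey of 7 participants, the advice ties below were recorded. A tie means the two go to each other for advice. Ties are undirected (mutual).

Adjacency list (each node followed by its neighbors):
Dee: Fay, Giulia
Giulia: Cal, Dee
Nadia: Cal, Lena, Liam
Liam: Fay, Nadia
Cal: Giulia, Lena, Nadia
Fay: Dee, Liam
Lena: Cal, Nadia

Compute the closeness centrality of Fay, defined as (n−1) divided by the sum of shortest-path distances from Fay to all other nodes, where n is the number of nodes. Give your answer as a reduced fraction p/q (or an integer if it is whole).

Distances from Fay: Cal:3, Dee:1, Giulia:2, Lena:3, Liam:1, Nadia:2. Sum = 12.
n = 7, so closeness = 6/12 = 1/2.

1/2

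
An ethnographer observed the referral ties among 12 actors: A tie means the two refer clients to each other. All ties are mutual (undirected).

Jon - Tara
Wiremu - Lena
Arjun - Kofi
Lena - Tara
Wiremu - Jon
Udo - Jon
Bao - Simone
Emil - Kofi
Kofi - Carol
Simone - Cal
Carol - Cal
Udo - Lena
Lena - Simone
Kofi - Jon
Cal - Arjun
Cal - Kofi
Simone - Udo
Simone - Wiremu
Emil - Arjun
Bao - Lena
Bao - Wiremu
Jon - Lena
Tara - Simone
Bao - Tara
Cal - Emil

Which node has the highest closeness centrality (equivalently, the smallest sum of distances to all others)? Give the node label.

Farness (sum of distances to all others) for each node — Arjun:24, Bao:22, Cal:17, Carol:25, Emil:24, Jon:17, Kofi:18, Lena:19, Simone:16, Tara:21, Udo:22, Wiremu:21.
The smallest farness is 16, for Simone, so Simone has the highest closeness.

Simone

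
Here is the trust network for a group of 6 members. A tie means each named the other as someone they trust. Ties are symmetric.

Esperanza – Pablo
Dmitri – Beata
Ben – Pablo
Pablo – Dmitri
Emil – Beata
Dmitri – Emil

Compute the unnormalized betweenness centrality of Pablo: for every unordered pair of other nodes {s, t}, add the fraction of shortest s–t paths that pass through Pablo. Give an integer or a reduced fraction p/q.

7

Pairs whose geodesics pass through Pablo — Emil–Esperanza: 1; Emil–Ben: 1; Dmitri–Esperanza: 1; Dmitri–Ben: 1; Esperanza–Beata: 1; Esperanza–Ben: 1; Beata–Ben: 1.
All other pairs contribute 0.
Summing the contributions gives betweenness(Pablo) = 7.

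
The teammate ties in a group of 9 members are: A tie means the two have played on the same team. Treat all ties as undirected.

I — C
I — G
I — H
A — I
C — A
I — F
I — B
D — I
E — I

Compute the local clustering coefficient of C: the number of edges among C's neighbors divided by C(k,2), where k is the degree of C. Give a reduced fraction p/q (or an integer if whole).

1

C's neighbors: A and I (k = 2).
Possible neighbor pairs: C(2,2) = 1. Edges among them: A–I → e = 1.
Clustering(C) = 1/1.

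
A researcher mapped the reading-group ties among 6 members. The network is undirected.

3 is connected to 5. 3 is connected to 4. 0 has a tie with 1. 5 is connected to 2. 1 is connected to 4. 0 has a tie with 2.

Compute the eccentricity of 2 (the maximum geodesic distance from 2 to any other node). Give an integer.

3

Distances from 2: 0:1, 1:2, 3:2, 4:3, 5:1.
The largest is 3 (to 4), so the eccentricity of 2 is 3.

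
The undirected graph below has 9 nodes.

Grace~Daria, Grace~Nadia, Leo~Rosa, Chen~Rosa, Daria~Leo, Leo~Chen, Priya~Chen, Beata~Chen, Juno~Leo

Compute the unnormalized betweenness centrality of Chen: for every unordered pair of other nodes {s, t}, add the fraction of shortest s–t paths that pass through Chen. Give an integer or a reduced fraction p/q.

Pairs whose geodesics pass through Chen — Rosa–Priya: 1; Rosa–Beata: 1; Grace–Priya: 1; Grace–Beata: 1; Priya–Nadia: 1; Priya–Leo: 1; Priya–Beata: 1; Priya–Daria: 1; Priya–Juno: 1; Nadia–Beata: 1; Leo–Beata: 1; Beata–Daria: 1; Beata–Juno: 1.
All other pairs contribute 0.
Summing the contributions gives betweenness(Chen) = 13.

13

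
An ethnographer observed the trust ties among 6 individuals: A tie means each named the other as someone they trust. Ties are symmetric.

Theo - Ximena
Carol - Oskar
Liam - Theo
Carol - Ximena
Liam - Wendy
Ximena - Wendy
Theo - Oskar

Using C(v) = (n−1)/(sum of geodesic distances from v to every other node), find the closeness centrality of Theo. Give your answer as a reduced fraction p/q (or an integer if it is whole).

5/7

Distances from Theo: Carol:2, Liam:1, Oskar:1, Wendy:2, Ximena:1. Sum = 7.
n = 6, so closeness = 5/7.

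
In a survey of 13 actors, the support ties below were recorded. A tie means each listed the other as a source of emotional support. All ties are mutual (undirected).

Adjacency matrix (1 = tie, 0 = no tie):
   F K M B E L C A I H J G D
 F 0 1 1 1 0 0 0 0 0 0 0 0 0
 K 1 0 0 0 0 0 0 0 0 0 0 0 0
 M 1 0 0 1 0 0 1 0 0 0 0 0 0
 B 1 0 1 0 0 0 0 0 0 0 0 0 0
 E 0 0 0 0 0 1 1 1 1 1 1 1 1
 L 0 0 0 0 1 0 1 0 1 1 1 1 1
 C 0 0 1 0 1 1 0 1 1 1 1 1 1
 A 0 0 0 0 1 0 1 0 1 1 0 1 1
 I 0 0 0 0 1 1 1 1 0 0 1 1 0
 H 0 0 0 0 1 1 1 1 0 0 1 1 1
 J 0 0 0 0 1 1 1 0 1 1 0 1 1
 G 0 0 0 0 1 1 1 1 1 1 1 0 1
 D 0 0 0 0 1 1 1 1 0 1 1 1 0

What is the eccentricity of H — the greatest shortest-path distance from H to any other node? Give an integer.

Distances from H: A:1, B:3, C:1, D:1, E:1, F:3, G:1, I:2, J:1, K:4, L:1, M:2.
The largest is 4 (to K), so the eccentricity of H is 4.

4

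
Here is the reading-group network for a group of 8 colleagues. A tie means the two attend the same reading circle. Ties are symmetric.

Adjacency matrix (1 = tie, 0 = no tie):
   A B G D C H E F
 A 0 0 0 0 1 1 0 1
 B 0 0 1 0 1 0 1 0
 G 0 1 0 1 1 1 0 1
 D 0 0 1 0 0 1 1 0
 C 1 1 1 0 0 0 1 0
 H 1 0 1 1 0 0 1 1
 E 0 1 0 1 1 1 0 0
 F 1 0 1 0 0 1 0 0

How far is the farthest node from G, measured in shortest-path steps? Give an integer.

2

Distances from G: A:2, B:1, C:1, D:1, E:2, F:1, H:1.
The largest is 2 (to E and A), so the eccentricity of G is 2.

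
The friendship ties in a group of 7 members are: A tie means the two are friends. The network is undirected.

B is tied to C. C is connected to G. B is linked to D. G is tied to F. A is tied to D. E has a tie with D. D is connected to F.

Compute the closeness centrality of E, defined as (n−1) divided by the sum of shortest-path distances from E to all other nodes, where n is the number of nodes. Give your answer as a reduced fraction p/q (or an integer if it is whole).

Distances from E: A:2, B:2, C:3, D:1, F:2, G:3. Sum = 13.
n = 7, so closeness = 6/13.

6/13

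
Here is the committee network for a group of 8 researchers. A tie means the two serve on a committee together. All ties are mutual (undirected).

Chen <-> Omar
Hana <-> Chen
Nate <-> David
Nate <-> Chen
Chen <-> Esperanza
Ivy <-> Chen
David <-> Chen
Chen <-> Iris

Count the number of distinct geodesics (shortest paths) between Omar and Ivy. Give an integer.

The shortest distance is 2, and the only length-2 path is Omar–Chen–Ivy. So there is exactly 1 shortest path.

1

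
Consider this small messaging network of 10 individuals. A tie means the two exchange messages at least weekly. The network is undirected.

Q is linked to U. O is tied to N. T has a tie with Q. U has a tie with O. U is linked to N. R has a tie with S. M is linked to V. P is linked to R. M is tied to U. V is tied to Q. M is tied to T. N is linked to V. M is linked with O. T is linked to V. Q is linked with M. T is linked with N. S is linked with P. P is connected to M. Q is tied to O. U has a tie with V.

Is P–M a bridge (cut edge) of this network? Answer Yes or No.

Without the P–M edge there is no alternate route between P and M, so the network disconnects. It is a bridge.

Yes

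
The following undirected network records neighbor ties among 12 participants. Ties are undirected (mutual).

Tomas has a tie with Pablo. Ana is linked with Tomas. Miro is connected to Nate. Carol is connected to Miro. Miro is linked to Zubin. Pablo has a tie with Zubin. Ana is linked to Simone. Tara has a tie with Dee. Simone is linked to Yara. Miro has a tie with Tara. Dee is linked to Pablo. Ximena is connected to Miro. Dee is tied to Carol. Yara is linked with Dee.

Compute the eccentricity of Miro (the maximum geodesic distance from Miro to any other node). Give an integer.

Distances from Miro: Ana:4, Carol:1, Dee:2, Nate:1, Pablo:2, Simone:4, Tara:1, Tomas:3, Ximena:1, Yara:3, Zubin:1.
The largest is 4 (to Ana and Simone), so the eccentricity of Miro is 4.

4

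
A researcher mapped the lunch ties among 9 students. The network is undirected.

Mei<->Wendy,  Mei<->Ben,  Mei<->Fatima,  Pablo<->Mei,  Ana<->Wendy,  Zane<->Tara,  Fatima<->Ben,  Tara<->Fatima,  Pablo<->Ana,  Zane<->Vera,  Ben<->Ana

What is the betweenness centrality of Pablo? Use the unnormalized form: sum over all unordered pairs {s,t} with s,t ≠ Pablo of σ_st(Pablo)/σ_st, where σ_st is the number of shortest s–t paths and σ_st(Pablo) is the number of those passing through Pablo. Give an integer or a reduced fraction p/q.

Pairs whose geodesics pass through Pablo — Mei–Ana: 1/3.
All other pairs contribute 0.
Summing the contributions gives betweenness(Pablo) = 1/3.

1/3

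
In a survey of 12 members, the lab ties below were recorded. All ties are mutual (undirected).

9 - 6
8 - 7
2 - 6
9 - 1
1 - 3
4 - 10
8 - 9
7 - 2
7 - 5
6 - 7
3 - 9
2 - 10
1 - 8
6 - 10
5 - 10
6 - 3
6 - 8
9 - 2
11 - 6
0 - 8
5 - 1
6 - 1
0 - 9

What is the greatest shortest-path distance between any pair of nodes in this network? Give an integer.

Eccentricity of each node (its greatest distance to any other): 0:4, 1:3, 2:2, 3:3, 4:4, 5:3, 6:2, 7:3, 8:3, 9:3, 10:3, 11:3.
The maximum eccentricity is 4, realized for instance by the pair 4–0 via 4 – 10 – 6 – 8 – 0. So the diameter is 4.

4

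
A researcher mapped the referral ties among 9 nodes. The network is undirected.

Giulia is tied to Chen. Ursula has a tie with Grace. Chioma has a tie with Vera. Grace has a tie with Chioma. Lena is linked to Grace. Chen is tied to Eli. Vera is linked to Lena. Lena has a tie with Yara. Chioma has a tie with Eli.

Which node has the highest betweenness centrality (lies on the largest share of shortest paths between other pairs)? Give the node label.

Chioma

Unnormalized betweenness of each node: Chen:7, Chioma:16, Eli:12, Giulia:0, Grace:11, Lena:8, Ursula:0, Vera:4, Yara:0.
Chioma has the largest value, 16, making it the main broker — the node through which the most shortest paths run.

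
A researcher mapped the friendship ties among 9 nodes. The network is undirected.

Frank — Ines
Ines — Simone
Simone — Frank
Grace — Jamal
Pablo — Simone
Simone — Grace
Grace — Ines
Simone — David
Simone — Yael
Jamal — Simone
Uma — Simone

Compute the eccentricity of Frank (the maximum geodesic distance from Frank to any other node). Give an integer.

2

Distances from Frank: David:2, Grace:2, Ines:1, Jamal:2, Pablo:2, Simone:1, Uma:2, Yael:2.
The largest is 2 (to Uma, Pablo, Yael, Grace, David, and Jamal), so the eccentricity of Frank is 2.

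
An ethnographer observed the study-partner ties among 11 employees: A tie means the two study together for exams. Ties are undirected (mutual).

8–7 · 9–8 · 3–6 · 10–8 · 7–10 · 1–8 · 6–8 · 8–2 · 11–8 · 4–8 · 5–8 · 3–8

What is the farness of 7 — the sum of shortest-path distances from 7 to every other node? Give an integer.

Distances from 7: 1:2, 2:2, 3:2, 4:2, 5:2, 6:2, 8:1, 9:2, 10:1, 11:2.
Sum = 2 + 2 + 2 + 2 + 2 + 2 + 1 + 2 + 1 + 2 = 18.

18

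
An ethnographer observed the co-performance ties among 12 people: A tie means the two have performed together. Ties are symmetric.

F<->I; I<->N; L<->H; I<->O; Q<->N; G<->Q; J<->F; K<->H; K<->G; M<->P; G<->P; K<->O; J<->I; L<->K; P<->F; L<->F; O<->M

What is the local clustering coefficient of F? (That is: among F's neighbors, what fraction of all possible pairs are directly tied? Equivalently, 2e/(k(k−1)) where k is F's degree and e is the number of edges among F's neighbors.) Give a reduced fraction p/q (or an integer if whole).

1/6

F's neighbors: I, J, L, and P (k = 4).
Possible neighbor pairs: C(4,2) = 6. Edges among them: I–J → e = 1.
Clustering(F) = 1/6.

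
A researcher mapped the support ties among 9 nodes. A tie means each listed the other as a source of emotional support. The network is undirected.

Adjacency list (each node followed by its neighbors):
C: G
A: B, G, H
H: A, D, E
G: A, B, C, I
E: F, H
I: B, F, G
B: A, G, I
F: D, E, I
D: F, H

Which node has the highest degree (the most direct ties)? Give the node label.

G

Degrees — A:3, B:3, C:1, D:2, E:2, F:3, G:4, H:3, I:3.
The maximum is 4, attained only by G.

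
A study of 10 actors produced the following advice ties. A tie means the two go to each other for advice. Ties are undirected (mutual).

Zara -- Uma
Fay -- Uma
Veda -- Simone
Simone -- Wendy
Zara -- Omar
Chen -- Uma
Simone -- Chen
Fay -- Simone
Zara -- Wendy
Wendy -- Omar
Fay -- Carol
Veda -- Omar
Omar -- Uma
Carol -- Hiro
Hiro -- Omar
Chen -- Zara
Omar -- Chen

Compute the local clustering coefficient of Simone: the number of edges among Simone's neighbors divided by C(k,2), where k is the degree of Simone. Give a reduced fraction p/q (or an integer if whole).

0

Simone's neighbors: Chen, Fay, Veda, and Wendy (k = 4).
Possible neighbor pairs: C(4,2) = 6. Edges among them: none → e = 0.
Clustering(Simone) = 0/6 = 0.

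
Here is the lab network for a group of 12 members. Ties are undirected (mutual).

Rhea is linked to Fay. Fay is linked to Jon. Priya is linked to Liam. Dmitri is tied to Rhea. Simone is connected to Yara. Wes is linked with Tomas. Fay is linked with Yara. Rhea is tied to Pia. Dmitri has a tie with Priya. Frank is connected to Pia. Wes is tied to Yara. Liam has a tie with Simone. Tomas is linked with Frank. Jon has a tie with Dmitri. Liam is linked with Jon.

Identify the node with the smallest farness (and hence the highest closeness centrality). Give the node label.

Fay

Farness (sum of distances to all others) for each node — Dmitri:26, Fay:22, Frank:32, Jon:25, Liam:28, Pia:28, Priya:30, Rhea:23, Simone:27, Tomas:32, Wes:28, Yara:23.
The smallest farness is 22, for Fay, so Fay has the highest closeness.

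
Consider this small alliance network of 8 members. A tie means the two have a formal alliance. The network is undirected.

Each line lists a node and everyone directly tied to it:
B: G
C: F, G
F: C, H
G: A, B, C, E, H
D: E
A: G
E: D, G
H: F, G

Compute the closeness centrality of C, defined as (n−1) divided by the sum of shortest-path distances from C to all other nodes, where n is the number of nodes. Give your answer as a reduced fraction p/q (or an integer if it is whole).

7/13

Distances from C: A:2, B:2, D:3, E:2, F:1, G:1, H:2. Sum = 13.
n = 8, so closeness = 7/13.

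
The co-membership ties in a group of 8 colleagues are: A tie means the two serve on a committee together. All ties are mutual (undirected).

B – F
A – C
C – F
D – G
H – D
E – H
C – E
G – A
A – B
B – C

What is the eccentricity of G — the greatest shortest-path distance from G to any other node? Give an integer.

Distances from G: A:1, B:2, C:2, D:1, E:3, F:3, H:2.
The largest is 3 (to E and F), so the eccentricity of G is 3.

3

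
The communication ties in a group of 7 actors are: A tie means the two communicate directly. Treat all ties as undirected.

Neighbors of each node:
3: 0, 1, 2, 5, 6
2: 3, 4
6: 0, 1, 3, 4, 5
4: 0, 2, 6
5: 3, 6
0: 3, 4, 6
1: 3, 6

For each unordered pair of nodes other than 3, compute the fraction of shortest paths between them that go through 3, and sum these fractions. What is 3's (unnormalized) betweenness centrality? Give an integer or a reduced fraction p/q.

9/2

Pairs whose geodesics pass through 3 — 1–0: 1/2; 1–5: 1/2; 1–2: 1; 0–5: 1/2; 0–2: 1/2; 6–2: 1/2; 5–2: 1.
All other pairs contribute 0.
Summing the contributions gives betweenness(3) = 9/2.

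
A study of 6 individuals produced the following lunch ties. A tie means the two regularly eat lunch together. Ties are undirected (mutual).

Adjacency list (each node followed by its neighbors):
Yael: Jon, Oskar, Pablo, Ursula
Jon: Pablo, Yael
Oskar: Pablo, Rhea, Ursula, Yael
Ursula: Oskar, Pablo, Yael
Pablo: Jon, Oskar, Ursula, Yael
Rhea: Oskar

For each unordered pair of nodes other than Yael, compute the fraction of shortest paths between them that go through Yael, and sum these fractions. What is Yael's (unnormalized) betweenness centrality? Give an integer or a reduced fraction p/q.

Pairs whose geodesics pass through Yael — Rhea–Jon: 1/2; Jon–Oskar: 1/2; Jon–Ursula: 1/2.
All other pairs contribute 0.
Summing the contributions gives betweenness(Yael) = 3/2.

3/2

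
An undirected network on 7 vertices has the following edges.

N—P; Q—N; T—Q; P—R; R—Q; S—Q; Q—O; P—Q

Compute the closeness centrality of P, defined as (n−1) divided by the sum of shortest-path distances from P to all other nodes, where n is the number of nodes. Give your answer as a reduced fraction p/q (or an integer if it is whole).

Distances from P: N:1, O:2, Q:1, R:1, S:2, T:2. Sum = 9.
n = 7, so closeness = 6/9 = 2/3.

2/3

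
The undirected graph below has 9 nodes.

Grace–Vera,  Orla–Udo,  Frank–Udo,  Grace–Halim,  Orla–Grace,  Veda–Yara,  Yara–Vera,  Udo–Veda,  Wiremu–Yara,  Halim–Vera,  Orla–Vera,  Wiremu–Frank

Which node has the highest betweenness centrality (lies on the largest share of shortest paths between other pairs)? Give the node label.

Unnormalized betweenness of each node: Frank:3/2, Grace:4/3, Halim:0, Orla:17/3, Udo:37/6, Veda:1, Vera:26/3, Wiremu:11/6, Yara:47/6.
Vera has the largest value, 26/3, making it the main broker — the node through which the most shortest paths run.

Vera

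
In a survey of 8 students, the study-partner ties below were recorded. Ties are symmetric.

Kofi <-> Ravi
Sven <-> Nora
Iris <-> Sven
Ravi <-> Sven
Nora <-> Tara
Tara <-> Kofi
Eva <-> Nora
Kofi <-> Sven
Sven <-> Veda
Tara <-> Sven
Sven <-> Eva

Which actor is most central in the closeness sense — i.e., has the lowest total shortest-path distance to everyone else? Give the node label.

Farness (sum of distances to all others) for each node — Eva:12, Iris:13, Kofi:11, Nora:11, Ravi:12, Sven:7, Tara:11, Veda:13.
The smallest farness is 7, for Sven, so Sven has the highest closeness.

Sven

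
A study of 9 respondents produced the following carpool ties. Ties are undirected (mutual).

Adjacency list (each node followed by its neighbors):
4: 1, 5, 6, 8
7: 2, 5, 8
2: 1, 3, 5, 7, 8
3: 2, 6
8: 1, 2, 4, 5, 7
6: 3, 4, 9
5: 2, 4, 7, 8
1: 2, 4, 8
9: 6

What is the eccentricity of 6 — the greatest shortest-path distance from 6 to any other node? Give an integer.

Distances from 6: 1:2, 2:2, 3:1, 4:1, 5:2, 7:3, 8:2, 9:1.
The largest is 3 (to 7), so the eccentricity of 6 is 3.

3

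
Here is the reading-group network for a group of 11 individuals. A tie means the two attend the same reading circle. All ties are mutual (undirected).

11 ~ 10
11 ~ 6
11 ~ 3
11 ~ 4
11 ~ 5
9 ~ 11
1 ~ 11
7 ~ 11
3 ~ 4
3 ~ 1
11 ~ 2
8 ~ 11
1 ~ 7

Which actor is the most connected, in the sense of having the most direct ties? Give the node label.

Degrees — 1:3, 2:1, 3:3, 4:2, 5:1, 6:1, 7:2, 8:1, 9:1, 10:1, 11:10.
The maximum is 10, attained only by 11.

11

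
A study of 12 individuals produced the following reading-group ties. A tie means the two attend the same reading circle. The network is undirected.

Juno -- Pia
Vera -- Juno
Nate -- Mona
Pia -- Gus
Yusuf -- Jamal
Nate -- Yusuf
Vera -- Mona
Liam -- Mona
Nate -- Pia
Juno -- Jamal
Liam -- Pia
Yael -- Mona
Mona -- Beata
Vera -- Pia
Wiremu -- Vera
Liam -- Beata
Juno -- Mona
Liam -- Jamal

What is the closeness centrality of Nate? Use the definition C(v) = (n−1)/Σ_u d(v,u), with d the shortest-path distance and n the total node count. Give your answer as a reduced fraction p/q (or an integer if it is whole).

11/20

Distances from Nate: Beata:2, Gus:2, Jamal:2, Juno:2, Liam:2, Mona:1, Pia:1, Vera:2, Wiremu:3, Yael:2, Yusuf:1. Sum = 20.
n = 12, so closeness = 11/20.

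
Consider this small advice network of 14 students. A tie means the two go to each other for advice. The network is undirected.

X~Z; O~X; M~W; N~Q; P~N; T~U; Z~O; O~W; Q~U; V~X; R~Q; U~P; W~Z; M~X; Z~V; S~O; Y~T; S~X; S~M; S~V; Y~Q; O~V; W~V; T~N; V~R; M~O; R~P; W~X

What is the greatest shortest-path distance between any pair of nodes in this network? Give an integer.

6

Eccentricity of each node (its greatest distance to any other): M:6, N:5, O:5, P:4, Q:4, R:3, S:5, T:6, U:5, V:4, W:5, X:5, Y:5, Z:5.
The maximum eccentricity is 6, realized for instance by the pair T–M via T – U – P – R – V – O – M. So the diameter is 6.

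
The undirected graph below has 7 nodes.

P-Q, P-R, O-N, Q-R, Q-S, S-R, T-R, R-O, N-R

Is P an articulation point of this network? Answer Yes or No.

Even without P, every remaining node can still reach every other (the residual graph is connected), so P is not a cut vertex.

No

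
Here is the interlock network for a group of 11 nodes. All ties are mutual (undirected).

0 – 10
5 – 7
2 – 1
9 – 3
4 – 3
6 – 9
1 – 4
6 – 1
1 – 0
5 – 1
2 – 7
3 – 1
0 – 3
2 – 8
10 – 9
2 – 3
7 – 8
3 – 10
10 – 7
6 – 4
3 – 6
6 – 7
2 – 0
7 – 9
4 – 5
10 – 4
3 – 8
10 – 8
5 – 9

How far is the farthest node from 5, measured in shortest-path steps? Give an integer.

2

Distances from 5: 0:2, 1:1, 2:2, 3:2, 4:1, 6:2, 7:1, 8:2, 9:1, 10:2.
The largest is 2 (to 2, 6, 10, 8, 0, and 3), so the eccentricity of 5 is 2.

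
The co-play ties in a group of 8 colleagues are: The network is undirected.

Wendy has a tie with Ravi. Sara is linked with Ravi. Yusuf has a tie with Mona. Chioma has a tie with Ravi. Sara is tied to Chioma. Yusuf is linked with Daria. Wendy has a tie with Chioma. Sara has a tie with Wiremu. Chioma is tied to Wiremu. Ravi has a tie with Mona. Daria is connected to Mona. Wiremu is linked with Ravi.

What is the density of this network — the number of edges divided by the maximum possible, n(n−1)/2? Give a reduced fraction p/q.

3/7

There are 12 edges and 8 nodes, so the maximum possible is C(8,2) = 28.
Density = 12/28 = 3/7.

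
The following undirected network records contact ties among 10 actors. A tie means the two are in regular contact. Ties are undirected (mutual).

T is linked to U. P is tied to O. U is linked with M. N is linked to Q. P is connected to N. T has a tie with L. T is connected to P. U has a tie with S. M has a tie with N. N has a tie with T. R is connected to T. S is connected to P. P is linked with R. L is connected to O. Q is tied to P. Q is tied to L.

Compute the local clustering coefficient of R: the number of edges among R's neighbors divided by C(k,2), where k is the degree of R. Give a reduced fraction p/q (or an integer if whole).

1

R's neighbors: P and T (k = 2).
Possible neighbor pairs: C(2,2) = 1. Edges among them: P–T → e = 1.
Clustering(R) = 1/1.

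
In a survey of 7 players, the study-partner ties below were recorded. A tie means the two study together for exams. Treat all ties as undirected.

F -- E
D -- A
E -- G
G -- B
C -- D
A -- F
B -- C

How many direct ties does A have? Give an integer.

A is directly tied to D and F. That is 2 neighbors, so the degree of A is 2.

2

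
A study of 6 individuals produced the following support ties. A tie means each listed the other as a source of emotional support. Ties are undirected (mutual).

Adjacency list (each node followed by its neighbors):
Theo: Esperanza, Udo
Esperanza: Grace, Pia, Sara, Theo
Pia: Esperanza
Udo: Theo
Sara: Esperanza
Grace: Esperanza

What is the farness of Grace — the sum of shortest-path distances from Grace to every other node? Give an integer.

Distances from Grace: Esperanza:1, Pia:2, Sara:2, Theo:2, Udo:3.
Sum = 1 + 2 + 2 + 2 + 3 = 10.

10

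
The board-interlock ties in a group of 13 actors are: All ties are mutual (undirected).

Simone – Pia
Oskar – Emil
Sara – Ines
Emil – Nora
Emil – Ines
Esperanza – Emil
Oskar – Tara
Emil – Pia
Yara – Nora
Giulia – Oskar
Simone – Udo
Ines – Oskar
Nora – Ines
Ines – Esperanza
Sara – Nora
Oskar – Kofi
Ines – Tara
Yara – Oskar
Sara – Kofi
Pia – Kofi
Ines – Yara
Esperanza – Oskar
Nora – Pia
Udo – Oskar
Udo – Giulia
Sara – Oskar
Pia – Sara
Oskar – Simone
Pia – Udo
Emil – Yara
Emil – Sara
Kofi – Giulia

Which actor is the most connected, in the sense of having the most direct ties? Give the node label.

Degrees — Emil:7, Esperanza:3, Giulia:3, Ines:7, Kofi:4, Nora:5, Oskar:10, Pia:6, Sara:6, Simone:3, Tara:2, Udo:4, Yara:4.
The maximum is 10, attained only by Oskar.

Oskar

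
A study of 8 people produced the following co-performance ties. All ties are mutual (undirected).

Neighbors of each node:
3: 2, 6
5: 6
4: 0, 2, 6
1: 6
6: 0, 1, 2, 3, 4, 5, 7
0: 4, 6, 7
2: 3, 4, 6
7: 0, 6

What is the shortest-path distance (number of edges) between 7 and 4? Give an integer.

One shortest route is 7 – 6 – 4, which uses 2 edges, and 7 and 4 are not directly tied, so nothing shorter exists. So d(7,4) = 2.

2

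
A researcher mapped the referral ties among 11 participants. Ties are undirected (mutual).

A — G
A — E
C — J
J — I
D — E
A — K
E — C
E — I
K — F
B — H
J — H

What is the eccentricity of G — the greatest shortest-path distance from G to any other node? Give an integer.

6

Distances from G: A:1, B:6, C:3, D:3, E:2, F:3, H:5, I:3, J:4, K:2.
The largest is 6 (to B), so the eccentricity of G is 6.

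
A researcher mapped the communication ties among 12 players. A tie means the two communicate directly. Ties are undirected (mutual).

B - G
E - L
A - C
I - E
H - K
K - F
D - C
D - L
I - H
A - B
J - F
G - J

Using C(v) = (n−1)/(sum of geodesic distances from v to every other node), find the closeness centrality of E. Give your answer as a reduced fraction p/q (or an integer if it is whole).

Distances from E: A:4, B:5, C:3, D:2, F:4, G:6, H:2, I:1, J:5, K:3, L:1. Sum = 36.
n = 12, so closeness = 11/36.

11/36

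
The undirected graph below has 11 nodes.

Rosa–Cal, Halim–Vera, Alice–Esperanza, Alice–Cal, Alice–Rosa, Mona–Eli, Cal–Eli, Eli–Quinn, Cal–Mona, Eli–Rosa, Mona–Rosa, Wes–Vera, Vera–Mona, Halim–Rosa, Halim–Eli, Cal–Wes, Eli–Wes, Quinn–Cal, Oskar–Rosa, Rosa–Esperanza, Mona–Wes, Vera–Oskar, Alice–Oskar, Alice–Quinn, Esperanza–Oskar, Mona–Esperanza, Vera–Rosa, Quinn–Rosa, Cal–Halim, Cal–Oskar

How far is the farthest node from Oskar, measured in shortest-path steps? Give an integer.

Distances from Oskar: Alice:1, Cal:1, Eli:2, Esperanza:1, Halim:2, Mona:2, Quinn:2, Rosa:1, Vera:1, Wes:2.
The largest is 2 (to Mona, Halim, Wes, Quinn, and Eli), so the eccentricity of Oskar is 2.

2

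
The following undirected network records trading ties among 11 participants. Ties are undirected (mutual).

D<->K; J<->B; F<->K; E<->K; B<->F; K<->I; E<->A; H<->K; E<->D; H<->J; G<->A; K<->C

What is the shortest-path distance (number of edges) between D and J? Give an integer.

3

One shortest route is D – K – H – J, which uses 3 edges, and at distance 2 from D we only reach {A, C, F, H, I}, which does not include J. So d(D,J) = 3.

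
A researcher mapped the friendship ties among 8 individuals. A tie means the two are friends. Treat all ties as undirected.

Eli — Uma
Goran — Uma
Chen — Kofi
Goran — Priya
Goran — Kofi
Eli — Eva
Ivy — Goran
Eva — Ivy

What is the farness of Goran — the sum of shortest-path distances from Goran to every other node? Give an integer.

10

Distances from Goran: Chen:2, Eli:2, Eva:2, Ivy:1, Kofi:1, Priya:1, Uma:1.
Sum = 2 + 2 + 2 + 1 + 1 + 1 + 1 = 10.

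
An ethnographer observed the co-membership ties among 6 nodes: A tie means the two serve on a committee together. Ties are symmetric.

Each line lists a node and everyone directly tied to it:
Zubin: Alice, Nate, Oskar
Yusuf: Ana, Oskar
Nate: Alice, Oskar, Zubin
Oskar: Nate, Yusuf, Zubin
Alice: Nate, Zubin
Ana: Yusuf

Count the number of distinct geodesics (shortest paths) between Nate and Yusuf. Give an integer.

The shortest distance is 2, and the only length-2 path is Nate–Oskar–Yusuf. So there is exactly 1 shortest path.

1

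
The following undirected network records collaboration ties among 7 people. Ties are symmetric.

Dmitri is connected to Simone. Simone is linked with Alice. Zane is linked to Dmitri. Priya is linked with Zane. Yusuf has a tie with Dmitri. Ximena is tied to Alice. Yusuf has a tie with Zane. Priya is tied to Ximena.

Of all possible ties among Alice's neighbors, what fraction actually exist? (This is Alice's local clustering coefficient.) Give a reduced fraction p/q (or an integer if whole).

0

Alice's neighbors: Simone and Ximena (k = 2).
Possible neighbor pairs: C(2,2) = 1. Edges among them: none → e = 0.
Clustering(Alice) = 0/1.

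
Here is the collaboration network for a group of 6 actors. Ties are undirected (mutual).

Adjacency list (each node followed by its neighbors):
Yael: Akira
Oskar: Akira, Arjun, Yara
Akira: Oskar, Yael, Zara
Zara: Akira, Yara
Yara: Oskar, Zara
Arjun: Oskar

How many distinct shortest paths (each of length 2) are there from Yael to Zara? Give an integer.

The shortest distance is 2, and the only length-2 path is Yael–Akira–Zara. So there is exactly 1 shortest path.

1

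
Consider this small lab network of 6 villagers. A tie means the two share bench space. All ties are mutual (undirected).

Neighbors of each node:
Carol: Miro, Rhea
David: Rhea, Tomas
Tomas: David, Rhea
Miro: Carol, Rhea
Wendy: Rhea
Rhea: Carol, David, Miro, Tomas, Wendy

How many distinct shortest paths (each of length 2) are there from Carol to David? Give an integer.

The shortest distance is 2, and the only length-2 path is Carol–Rhea–David. So there is exactly 1 shortest path.

1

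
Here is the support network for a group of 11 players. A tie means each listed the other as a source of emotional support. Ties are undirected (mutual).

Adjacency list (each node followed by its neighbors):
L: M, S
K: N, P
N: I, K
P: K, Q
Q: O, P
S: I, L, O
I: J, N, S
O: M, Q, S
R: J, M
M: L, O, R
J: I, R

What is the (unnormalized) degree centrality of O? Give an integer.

O is directly tied to M, Q, and S. That is 3 neighbors, so the degree of O is 3.

3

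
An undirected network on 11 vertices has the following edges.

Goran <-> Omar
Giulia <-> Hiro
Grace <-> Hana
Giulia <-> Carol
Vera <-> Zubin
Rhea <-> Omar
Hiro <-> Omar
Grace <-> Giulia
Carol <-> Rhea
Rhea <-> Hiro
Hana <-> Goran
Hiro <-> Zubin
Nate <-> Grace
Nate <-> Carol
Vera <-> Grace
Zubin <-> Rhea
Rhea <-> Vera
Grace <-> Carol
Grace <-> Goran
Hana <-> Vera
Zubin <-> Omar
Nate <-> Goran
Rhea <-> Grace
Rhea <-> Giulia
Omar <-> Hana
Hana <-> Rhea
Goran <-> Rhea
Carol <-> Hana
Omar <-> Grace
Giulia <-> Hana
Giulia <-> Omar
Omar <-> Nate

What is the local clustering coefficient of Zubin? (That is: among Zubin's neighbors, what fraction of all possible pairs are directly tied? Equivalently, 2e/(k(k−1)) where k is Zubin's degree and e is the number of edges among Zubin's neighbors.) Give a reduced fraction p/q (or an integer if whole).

2/3

Zubin's neighbors: Hiro, Omar, Rhea, and Vera (k = 4).
Possible neighbor pairs: C(4,2) = 6. Edges among them: Hiro–Omar, Hiro–Rhea, Omar–Rhea, Rhea–Vera → e = 4.
Clustering(Zubin) = 4/6 = 2/3.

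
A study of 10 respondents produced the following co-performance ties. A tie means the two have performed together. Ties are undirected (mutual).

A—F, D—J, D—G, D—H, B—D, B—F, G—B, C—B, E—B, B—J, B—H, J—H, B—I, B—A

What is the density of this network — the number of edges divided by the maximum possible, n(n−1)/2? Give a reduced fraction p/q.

14/45

There are 14 edges and 10 nodes, so the maximum possible is C(10,2) = 45.
Density = 14/45.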